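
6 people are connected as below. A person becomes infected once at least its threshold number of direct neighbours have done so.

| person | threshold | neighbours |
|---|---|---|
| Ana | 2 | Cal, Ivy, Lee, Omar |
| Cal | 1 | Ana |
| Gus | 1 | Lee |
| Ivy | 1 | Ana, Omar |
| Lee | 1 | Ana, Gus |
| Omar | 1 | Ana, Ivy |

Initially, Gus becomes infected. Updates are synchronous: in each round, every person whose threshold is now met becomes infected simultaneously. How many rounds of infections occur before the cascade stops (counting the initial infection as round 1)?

2

Round 1 — Gus becomes infected (initial).
Round 2 — checking thresholds:
  Lee: 1 of 2 neighbours ≥ 1, becomes infected.
Round 3 — no new infections; cascade stops.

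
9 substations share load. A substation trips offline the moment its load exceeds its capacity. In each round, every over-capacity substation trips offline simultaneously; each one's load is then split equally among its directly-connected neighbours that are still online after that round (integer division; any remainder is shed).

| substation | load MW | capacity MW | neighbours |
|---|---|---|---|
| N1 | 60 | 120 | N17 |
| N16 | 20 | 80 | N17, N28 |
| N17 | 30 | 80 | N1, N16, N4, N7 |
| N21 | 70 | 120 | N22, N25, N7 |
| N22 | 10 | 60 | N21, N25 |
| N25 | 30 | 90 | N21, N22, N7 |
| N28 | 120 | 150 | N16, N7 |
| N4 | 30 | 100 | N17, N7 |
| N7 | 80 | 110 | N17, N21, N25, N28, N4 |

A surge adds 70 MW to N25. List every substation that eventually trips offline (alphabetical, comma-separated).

Round 1 — N25 at 100 > 90. N25 trips offline.
  N25 sheds 100 MW to N21, N22, N7: 33 each (1 lost).
    N21: 70+33 = 103 ≤ 120
    N22: 10+33 = 43 ≤ 60
    N7: 80+33 = 113 > 110
Round 2 — N7 trips offline.
  N7 sheds 113 MW to N17, N21, N28, N4: 28 each (1 lost).
    N17: 30+28 = 58 ≤ 80
    N21: 103+28 = 131 > 120
    N28: 120+28 = 148 ≤ 150
    N4: 30+28 = 58 ≤ 100
Round 3 — N21 trips offline.
  N21 sheds 131 MW to N22: 131 each.
    N22: 43+131 = 174 > 60
Round 4 — N22 trips offline.
  N22 sheds 174 MW: no online neighbours, lost.
No further trips.

N21, N22, N25, N7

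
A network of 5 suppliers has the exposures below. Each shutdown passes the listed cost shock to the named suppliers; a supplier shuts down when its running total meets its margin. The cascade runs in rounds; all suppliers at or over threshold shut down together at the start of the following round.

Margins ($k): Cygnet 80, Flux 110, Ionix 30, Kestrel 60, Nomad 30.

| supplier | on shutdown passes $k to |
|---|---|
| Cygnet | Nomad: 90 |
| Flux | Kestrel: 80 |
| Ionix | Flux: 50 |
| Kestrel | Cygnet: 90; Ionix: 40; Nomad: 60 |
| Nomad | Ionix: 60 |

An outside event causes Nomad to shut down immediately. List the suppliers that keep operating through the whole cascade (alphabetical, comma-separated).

Cygnet, Flux, Kestrel

Round 1 — Nomad shuts down (initial).
  Ionix: +60 → 60 ≥ 30
Round 2 — Ionix shuts down.
  Flux: +50 → 50 < 110
No further shutdowns.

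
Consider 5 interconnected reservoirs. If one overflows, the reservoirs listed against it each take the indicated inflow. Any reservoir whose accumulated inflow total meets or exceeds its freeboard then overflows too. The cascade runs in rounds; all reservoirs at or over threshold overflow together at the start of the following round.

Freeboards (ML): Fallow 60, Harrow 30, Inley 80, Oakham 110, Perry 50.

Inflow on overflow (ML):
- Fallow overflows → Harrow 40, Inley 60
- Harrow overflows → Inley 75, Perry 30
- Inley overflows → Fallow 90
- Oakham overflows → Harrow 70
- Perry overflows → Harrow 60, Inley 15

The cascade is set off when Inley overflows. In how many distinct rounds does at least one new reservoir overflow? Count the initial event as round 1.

3

Round 1 — Inley overflows (initial).
  Fallow: +90 → 90 ≥ 60
Round 2 — Fallow overflows.
  Harrow: +40 → 40 ≥ 30
Round 3 — Harrow overflows.
  Perry: +30 → 30 < 50
No further overflows.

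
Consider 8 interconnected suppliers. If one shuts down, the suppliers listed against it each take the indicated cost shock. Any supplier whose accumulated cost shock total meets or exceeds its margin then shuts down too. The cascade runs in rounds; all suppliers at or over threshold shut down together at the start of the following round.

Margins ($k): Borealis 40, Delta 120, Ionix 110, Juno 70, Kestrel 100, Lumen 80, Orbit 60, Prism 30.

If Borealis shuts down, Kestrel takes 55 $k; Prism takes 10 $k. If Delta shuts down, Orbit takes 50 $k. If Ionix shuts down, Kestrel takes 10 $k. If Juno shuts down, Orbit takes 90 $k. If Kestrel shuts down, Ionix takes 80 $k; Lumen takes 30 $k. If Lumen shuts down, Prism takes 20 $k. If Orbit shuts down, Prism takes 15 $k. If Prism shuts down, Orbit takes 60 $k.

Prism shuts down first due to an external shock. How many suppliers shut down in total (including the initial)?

2

Round 1 — Prism shuts down (initial).
  Orbit: +60 → 60 ≥ 60
Round 2 — Orbit shuts down.
No further shutdowns.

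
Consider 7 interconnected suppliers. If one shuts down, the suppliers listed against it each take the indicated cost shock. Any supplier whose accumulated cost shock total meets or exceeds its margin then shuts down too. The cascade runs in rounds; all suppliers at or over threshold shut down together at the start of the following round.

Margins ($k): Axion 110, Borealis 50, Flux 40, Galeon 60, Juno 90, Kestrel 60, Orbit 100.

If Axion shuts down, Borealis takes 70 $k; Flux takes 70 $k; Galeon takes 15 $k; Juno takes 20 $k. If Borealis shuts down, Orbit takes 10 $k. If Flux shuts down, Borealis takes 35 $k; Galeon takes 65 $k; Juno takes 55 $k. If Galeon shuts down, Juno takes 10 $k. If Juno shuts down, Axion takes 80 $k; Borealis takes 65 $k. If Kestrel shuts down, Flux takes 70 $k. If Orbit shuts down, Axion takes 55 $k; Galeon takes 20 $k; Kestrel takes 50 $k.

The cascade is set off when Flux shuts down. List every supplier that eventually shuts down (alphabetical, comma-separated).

Round 1 — Flux shuts down (initial).
  Borealis: +35 → 35 < 50
  Galeon: +65 → 65 ≥ 60
  Juno: +55 → 55 < 90
Round 2 — Galeon shuts down.
  Juno: +10 → 65 < 90
No further shutdowns.

Flux, Galeon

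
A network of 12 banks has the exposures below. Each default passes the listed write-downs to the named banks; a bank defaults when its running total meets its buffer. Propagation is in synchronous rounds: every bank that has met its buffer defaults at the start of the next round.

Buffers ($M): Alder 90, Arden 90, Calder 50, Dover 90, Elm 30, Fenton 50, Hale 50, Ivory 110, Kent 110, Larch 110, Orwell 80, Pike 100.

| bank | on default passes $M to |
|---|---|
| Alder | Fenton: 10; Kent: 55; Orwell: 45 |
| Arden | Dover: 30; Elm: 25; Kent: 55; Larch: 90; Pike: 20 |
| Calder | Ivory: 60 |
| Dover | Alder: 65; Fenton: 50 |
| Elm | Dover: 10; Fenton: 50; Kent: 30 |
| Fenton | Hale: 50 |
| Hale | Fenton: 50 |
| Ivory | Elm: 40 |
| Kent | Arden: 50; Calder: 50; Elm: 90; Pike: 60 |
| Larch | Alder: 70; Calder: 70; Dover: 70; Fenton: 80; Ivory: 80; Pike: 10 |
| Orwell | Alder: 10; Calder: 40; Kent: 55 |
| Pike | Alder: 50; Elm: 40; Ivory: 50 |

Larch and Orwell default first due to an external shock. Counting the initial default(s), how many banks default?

Round 1 — Larch, Orwell default (initial).
  Alder: +70+10 → 80 < 90
  Calder: +70+40 → 110 ≥ 50
  Dover: +70 → 70 < 90
  Fenton: +80 → 80 ≥ 50
  Ivory: +80 → 80 < 110
  Kent: +55 → 55 < 110
  Pike: +10 → 10 < 100
Round 2 — Calder, Fenton default.
  Hale: +50 → 50 ≥ 50
  Ivory: +60 → 140 ≥ 110
Round 3 — Hale, Ivory default.
  Elm: +40 → 40 ≥ 30
Round 4 — Elm defaults.
  Dover: +10 → 80 < 90
  Kent: +30 → 85 < 110
No further defaults.

7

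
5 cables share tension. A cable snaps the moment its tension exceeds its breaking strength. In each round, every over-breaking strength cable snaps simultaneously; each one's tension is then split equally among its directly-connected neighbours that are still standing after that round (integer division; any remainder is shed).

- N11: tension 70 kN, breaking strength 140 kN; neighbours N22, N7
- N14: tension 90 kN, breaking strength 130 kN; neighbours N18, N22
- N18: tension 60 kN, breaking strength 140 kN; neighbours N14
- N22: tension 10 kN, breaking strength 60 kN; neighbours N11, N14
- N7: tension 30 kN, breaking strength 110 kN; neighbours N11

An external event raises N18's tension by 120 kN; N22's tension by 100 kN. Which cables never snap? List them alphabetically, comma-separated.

N11, N7

Round 1 — N18 at 180 > 140; N22 at 110 > 60. N18, N22 snap.
  N18 sheds 180 kN to N14: 180 each.
    N14: 90+180 = 270 > 130
  N22 sheds 110 kN to N11, N14: 55 each.
    N11: 70+55 = 125 ≤ 140
    N14: 270+55 = 325 > 130
Round 2 — N14 snaps.
  N14 sheds 325 kN: no online neighbours, lost.
No further breaks.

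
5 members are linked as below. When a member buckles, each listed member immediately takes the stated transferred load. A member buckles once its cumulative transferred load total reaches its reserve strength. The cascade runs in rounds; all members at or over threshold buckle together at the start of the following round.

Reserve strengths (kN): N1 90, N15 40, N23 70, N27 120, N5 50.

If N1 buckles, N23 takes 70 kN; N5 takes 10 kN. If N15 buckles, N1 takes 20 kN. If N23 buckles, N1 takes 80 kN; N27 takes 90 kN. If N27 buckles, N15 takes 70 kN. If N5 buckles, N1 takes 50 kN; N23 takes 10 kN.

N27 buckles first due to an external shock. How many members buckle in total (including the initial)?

Round 1 — N27 buckles (initial).
  N15: +70 → 70 ≥ 40
Round 2 — N15 buckles.
  N1: +20 → 20 < 90
No further bucklings.

2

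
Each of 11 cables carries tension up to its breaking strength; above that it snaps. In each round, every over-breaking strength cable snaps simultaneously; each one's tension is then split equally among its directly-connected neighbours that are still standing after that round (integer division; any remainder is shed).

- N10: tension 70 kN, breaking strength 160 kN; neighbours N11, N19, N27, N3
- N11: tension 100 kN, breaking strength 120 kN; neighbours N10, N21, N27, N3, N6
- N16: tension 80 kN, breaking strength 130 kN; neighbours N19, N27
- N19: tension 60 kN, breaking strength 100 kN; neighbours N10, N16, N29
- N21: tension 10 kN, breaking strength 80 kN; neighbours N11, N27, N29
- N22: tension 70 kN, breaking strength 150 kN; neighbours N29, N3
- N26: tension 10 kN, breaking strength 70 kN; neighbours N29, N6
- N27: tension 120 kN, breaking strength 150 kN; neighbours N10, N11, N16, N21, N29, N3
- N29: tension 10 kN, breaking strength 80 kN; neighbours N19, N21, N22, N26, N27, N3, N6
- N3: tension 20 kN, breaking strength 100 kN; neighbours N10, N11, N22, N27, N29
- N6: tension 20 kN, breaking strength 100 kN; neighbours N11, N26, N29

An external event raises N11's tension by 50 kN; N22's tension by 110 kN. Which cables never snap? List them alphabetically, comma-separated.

N26, N6

Round 1 — N11 at 150 > 120; N22 at 180 > 150. N11, N22 snap.
  N11 sheds 150 kN to N10, N21, N27, N3, N6: 30 each.
    N10: 70+30 = 100 ≤ 160
    N21: 10+30 = 40 ≤ 80
    N27: 120+30 = 150 ≤ 150
    N3: 20+30 = 50 ≤ 100
    N6: 20+30 = 50 ≤ 100
  N22 sheds 180 kN to N29, N3: 90 each.
    N29: 10+90 = 100 > 80
    N3: 50+90 = 140 > 100
Round 2 — N29, N3 snap.
  N29 sheds 100 kN to N19, N21, N26, N27, N6: 20 each.
    N19: 60+20 = 80 ≤ 100
    N21: 40+20 = 60 ≤ 80
    N26: 10+20 = 30 ≤ 70
    N27: 150+20 = 170 > 150
    N6: 50+20 = 70 ≤ 100
  N3 sheds 140 kN to N10, N27: 70 each.
    N10: 100+70 = 170 > 160
    N27: 170+70 = 240 > 150
Round 3 — N10, N27 snap.
  N10 sheds 170 kN to N19: 170 each.
    N19: 80+170 = 250 > 100
  N27 sheds 240 kN to N16, N21: 120 each.
    N16: 80+120 = 200 > 130
    N21: 60+120 = 180 > 80
Round 4 — N16, N19, N21 snap.
  N16 sheds 200 kN: no online neighbours, lost.
  N19 sheds 250 kN: no online neighbours, lost.
  N21 sheds 180 kN: no online neighbours, lost.
No further breaks.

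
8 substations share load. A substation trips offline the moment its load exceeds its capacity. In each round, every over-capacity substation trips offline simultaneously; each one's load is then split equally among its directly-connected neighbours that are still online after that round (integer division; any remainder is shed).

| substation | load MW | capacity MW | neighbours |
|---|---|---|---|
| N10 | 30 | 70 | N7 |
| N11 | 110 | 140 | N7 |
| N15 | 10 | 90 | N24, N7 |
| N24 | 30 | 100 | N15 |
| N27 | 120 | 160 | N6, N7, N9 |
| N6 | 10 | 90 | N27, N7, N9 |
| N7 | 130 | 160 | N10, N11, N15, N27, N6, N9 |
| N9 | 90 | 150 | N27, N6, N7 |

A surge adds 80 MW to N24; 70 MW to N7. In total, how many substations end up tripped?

Round 1 — N24 at 110 > 100; N7 at 200 > 160. N24, N7 trip offline.
  N24 sheds 110 MW to N15: 110 each.
    N15: 10+110 = 120 > 90
  N7 sheds 200 MW to N10, N11, N15, N27, N6, N9: 33 each (2 lost).
    N10: 30+33 = 63 ≤ 70
    N11: 110+33 = 143 > 140
    N15: 120+33 = 153 > 90
    N27: 120+33 = 153 ≤ 160
    N6: 10+33 = 43 ≤ 90
    N9: 90+33 = 123 ≤ 150
Round 2 — N11, N15 trip offline.
  N11 sheds 143 MW: no online neighbours, lost.
  N15 sheds 153 MW: no online neighbours, lost.
No further trips.

4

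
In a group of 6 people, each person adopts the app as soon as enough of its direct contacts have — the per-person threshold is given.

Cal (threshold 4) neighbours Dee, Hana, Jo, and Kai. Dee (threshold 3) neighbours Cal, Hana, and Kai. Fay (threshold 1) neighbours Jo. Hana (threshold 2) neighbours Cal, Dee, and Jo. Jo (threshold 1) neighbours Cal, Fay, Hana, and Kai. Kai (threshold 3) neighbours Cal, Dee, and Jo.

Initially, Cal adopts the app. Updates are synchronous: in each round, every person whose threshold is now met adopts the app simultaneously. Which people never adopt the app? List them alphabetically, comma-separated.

Dee, Kai

Round 1 — Cal adopts the app (initial).
Round 2 — checking thresholds:
  Dee: 1 of 3 neighbours < 3, not yet.
  Hana: 1 of 3 neighbours < 2, not yet.
  Jo: 1 of 4 neighbours ≥ 1, adopts the app.
  Kai: 1 of 3 neighbours < 3, not yet.
Round 3 — checking thresholds:
  Dee: 1 of 3 neighbours < 3, not yet.
  Fay: 1 of 1 neighbours ≥ 1, adopts the app.
  Hana: 2 of 3 neighbours ≥ 2, adopts the app.
  Kai: 2 of 3 neighbours < 3, not yet.
Round 4 — no new adoptions; cascade stops.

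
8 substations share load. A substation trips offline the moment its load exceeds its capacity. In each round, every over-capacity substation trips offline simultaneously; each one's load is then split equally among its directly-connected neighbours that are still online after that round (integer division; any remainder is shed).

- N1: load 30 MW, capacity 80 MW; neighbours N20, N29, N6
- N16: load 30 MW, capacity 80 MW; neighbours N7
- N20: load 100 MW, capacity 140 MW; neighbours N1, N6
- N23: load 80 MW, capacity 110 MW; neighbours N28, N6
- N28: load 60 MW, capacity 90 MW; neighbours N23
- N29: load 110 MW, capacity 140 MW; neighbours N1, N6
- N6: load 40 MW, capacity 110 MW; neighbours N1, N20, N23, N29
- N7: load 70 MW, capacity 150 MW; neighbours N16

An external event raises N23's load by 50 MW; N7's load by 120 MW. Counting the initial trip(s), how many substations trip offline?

4

Round 1 — N23 at 130 > 110; N7 at 190 > 150. N23, N7 trip offline.
  N23 sheds 130 MW to N28, N6: 65 each.
    N28: 60+65 = 125 > 90
    N6: 40+65 = 105 ≤ 110
  N7 sheds 190 MW to N16: 190 each.
    N16: 30+190 = 220 > 80
Round 2 — N16, N28 trip offline.
  N16 sheds 220 MW: no online neighbours, lost.
  N28 sheds 125 MW: no online neighbours, lost.
No further trips.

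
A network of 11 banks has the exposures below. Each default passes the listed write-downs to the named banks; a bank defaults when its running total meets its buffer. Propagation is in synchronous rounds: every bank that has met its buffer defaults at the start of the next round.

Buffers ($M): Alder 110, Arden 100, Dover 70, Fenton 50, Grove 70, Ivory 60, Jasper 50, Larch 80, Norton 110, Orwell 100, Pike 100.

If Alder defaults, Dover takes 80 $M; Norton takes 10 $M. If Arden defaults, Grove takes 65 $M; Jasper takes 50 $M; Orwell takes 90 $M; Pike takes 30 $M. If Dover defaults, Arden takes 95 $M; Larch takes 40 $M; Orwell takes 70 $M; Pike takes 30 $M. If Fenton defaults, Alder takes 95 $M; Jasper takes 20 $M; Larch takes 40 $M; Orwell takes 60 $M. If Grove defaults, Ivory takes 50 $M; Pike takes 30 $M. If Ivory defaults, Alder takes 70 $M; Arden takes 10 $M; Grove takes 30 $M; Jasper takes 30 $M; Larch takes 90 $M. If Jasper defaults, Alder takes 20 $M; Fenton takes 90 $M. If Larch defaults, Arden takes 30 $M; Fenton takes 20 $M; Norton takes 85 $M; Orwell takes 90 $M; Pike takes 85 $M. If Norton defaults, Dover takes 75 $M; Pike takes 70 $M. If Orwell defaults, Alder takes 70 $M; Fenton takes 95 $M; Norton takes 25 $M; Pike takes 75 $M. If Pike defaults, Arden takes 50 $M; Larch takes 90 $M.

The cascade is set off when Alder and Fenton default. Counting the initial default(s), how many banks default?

9

Round 1 — Alder, Fenton default (initial).
  Dover: +80 → 80 ≥ 70
  Jasper: +20 → 20 < 50
  Larch: +40 → 40 < 80
  Norton: +10 → 10 < 110
  Orwell: +60 → 60 < 100
Round 2 — Dover defaults.
  Arden: +95 → 95 < 100
  Larch: +40 → 80 ≥ 80
  Orwell: +70 → 130 ≥ 100
  Pike: +30 → 30 < 100
Round 3 — Larch, Orwell default.
  Arden: +30 → 125 ≥ 100
  Norton: +85+25 → 120 ≥ 110
  Pike: +85+75 → 190 ≥ 100
Round 4 — Arden, Norton, Pike default.
  Grove: +65 → 65 < 70
  Jasper: +50 → 70 ≥ 50
Round 5 — Jasper defaults.
No further defaults.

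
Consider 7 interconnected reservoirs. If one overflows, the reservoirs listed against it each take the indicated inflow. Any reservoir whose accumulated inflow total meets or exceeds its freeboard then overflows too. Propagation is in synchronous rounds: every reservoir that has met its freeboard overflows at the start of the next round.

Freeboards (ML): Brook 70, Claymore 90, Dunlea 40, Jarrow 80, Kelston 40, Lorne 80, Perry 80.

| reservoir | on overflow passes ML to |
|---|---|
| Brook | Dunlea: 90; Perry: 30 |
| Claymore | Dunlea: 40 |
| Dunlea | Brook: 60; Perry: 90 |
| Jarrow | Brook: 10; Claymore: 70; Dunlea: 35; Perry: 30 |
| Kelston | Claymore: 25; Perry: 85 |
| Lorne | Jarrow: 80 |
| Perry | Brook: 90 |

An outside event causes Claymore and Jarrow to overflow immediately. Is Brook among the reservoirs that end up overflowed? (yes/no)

yes

Round 1 — Claymore, Jarrow overflow (initial).
  Brook: +10 → 10 < 70
  Dunlea: +40+35 → 75 ≥ 40
  Perry: +30 → 30 < 80
Round 2 — Dunlea overflows.
  Brook: +60 → 70 ≥ 70
  Perry: +90 → 120 ≥ 80
Round 3 — Brook, Perry overflow.
No further overflows.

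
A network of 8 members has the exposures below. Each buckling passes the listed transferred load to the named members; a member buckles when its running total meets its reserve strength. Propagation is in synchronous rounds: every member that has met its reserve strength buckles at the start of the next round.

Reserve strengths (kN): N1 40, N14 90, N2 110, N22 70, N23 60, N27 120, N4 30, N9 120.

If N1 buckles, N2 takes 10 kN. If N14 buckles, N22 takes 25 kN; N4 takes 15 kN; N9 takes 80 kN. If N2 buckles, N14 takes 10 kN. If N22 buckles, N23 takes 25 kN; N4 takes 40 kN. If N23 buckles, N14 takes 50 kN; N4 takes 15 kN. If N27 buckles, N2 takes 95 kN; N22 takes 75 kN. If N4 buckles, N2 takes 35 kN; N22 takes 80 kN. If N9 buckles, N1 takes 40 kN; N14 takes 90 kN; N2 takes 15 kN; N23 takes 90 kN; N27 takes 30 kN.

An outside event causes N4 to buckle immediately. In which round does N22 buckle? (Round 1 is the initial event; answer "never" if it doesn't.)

2

Round 1 — N4 buckles (initial).
  N2: +35 → 35 < 110
  N22: +80 → 80 ≥ 70
Round 2 — N22 buckles.
  N23: +25 → 25 < 60
No further bucklings.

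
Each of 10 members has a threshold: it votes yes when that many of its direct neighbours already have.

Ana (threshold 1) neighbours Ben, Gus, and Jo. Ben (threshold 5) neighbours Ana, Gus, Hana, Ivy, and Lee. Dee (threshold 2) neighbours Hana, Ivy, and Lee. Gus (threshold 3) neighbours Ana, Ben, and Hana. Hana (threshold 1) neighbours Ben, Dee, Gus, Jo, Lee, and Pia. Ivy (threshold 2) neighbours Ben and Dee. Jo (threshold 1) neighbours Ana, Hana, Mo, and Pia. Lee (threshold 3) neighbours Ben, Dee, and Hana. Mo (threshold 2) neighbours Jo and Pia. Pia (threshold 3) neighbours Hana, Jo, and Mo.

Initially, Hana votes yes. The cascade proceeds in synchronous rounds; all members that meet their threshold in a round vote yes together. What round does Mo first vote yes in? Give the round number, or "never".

Round 1 — Hana votes yes (initial).
Round 2 — checking thresholds:
  Ben: 1 of 5 neighbours < 5, holds.
  Dee: 1 of 3 neighbours < 2, holds.
  Gus: 1 of 3 neighbours < 3, holds.
  Jo: 1 of 4 neighbours ≥ 1, votes yes.
  Lee: 1 of 3 neighbours < 3, holds.
  Pia: 1 of 3 neighbours < 3, holds.
Round 3 — checking thresholds:
  Ana: 1 of 3 neighbours ≥ 1, votes yes.
  Ben: 1 of 5 neighbours < 5, holds.
  Dee: 1 of 3 neighbours < 2, holds.
  Gus: 1 of 3 neighbours < 3, holds.
  Lee: 1 of 3 neighbours < 3, holds.
  Mo: 1 of 2 neighbours < 2, holds.
  Pia: 2 of 3 neighbours < 3, holds.
Round 4 — no new yes votes; cascade stops.

never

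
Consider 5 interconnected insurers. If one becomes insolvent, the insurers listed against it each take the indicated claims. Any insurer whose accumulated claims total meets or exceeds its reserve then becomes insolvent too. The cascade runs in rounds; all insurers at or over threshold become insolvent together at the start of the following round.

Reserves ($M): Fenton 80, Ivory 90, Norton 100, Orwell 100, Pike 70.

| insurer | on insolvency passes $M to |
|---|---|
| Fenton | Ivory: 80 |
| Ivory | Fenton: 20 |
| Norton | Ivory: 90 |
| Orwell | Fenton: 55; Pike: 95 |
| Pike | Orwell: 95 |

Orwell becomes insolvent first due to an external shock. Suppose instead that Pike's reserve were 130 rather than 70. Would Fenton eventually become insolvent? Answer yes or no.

no

With Pike's reserve at 130:
Round 1 — Orwell becomes insolvent (initial).
  Fenton: +55 → 55 < 80
  Pike: +95 → 95 < 130
No further insolvencies.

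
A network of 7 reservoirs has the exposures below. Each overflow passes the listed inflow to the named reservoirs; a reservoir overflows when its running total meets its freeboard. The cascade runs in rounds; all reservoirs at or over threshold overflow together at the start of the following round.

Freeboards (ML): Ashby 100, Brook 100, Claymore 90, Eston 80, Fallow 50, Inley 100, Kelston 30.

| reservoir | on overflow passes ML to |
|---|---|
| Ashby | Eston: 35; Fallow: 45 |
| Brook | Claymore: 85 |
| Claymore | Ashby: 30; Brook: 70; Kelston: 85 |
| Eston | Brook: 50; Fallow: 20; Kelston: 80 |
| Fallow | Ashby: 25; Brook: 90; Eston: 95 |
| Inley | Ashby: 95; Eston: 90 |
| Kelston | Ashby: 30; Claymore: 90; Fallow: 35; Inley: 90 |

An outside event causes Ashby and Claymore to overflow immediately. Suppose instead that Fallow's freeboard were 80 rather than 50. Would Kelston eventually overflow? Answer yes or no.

yes

With Fallow's freeboard at 80:
Round 1 — Ashby, Claymore overflow (initial).
  Brook: +70 → 70 < 100
  Eston: +35 → 35 < 80
  Fallow: +45 → 45 < 80
  Kelston: +85 → 85 ≥ 30
Round 2 — Kelston overflows.
  Fallow: +35 → 80 ≥ 80
  Inley: +90 → 90 < 100
Round 3 — Fallow overflows.
  Brook: +90 → 160 ≥ 100
  Eston: +95 → 130 ≥ 80
Round 4 — Brook, Eston overflow.
No further overflows.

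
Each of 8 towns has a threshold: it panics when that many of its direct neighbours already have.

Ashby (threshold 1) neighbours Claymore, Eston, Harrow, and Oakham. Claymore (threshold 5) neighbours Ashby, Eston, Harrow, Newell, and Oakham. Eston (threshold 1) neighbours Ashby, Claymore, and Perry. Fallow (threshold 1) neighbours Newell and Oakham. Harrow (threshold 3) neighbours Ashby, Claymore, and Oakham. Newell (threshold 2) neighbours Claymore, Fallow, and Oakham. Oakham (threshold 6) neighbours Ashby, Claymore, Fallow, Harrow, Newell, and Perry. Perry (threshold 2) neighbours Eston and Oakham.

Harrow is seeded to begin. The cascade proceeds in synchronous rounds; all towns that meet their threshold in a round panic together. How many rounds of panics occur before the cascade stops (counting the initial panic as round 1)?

3

Round 1 — Harrow panics (initial).
Round 2 — checking thresholds:
  Ashby: 1 of 4 neighbours ≥ 1, panics.
  Claymore: 1 of 5 neighbours < 5, not yet.
  Oakham: 1 of 6 neighbours < 6, not yet.
Round 3 — checking thresholds:
  Claymore: 2 of 5 neighbours < 5, not yet.
  Eston: 1 of 3 neighbours ≥ 1, panics.
  Oakham: 2 of 6 neighbours < 6, not yet.
Round 4 — no new panics; cascade stops.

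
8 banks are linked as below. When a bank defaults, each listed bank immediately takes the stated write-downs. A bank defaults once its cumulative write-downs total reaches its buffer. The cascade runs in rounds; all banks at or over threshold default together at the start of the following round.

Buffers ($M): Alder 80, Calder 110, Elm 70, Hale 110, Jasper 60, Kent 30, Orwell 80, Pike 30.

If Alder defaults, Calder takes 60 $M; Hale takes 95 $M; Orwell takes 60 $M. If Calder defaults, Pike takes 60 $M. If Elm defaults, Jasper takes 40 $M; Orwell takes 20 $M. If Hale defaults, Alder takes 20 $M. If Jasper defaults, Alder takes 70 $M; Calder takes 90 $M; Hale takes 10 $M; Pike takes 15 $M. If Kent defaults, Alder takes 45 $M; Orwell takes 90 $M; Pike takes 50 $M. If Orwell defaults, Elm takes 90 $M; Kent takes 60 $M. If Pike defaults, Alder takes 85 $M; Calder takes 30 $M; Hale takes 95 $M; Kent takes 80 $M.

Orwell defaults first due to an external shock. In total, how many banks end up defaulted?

Round 1 — Orwell defaults (initial).
  Elm: +90 → 90 ≥ 70
  Kent: +60 → 60 ≥ 30
Round 2 — Elm, Kent default.
  Alder: +45 → 45 < 80
  Jasper: +40 → 40 < 60
  Pike: +50 → 50 ≥ 30
Round 3 — Pike defaults.
  Alder: +85 → 130 ≥ 80
  Calder: +30 → 30 < 110
  Hale: +95 → 95 < 110
Round 4 — Alder defaults.
  Calder: +60 → 90 < 110
  Hale: +95 → 190 ≥ 110
Round 5 — Hale defaults.
No further defaults.

6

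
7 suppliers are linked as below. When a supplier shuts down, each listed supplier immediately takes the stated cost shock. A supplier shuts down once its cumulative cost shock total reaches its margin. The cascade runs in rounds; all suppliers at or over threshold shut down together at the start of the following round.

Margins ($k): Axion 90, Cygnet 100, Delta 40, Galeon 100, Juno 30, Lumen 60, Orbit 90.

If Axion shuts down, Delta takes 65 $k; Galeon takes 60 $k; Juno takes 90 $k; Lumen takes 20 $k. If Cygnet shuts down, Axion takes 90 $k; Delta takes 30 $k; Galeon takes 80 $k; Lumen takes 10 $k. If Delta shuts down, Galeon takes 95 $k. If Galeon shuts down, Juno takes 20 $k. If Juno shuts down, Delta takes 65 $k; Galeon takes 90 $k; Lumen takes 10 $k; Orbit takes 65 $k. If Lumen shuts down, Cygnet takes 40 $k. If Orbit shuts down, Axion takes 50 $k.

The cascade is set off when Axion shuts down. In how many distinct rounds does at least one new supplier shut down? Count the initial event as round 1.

3

Round 1 — Axion shuts down (initial).
  Delta: +65 → 65 ≥ 40
  Galeon: +60 → 60 < 100
  Juno: +90 → 90 ≥ 30
  Lumen: +20 → 20 < 60
Round 2 — Delta, Juno shut down.
  Galeon: +95+90 → 245 ≥ 100
  Lumen: +10 → 30 < 60
  Orbit: +65 → 65 < 90
Round 3 — Galeon shuts down.
No further shutdowns.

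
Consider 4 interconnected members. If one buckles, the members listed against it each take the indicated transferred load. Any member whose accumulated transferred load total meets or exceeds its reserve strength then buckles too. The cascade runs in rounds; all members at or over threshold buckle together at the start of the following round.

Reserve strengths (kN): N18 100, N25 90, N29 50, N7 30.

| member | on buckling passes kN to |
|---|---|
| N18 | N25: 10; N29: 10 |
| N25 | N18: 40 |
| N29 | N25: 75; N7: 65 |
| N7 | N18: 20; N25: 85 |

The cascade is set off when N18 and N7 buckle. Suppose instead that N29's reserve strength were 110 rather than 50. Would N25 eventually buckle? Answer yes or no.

With N29's reserve strength at 110:
Round 1 — N18, N7 buckle (initial).
  N25: +10+85 → 95 ≥ 90
  N29: +10 → 10 < 110
Round 2 — N25 buckles.
No further bucklings.

yes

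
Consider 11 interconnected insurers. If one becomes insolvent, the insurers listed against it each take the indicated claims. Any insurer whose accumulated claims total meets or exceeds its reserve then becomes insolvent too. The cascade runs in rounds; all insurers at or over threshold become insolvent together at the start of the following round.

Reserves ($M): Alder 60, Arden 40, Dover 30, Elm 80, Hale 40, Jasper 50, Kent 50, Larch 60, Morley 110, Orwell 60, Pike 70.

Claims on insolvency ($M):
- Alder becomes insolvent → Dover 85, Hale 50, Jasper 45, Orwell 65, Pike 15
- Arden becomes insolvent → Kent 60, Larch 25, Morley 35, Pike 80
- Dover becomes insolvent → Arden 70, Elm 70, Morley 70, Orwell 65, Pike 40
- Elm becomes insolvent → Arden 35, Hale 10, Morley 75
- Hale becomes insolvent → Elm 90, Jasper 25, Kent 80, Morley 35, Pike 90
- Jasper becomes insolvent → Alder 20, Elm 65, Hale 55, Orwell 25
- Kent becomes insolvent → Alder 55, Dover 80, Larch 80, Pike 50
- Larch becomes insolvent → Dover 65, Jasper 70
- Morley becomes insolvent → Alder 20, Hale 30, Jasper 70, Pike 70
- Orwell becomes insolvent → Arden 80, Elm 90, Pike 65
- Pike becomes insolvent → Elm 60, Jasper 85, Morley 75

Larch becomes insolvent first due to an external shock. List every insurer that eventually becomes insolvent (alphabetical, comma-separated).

Round 1 — Larch becomes insolvent (initial).
  Dover: +65 → 65 ≥ 30
  Jasper: +70 → 70 ≥ 50
Round 2 — Dover, Jasper become insolvent.
  Alder: +20 → 20 < 60
  Arden: +70 → 70 ≥ 40
  Elm: +70+65 → 135 ≥ 80
  Hale: +55 → 55 ≥ 40
  Morley: +70 → 70 < 110
  Orwell: +65+25 → 90 ≥ 60
  Pike: +40 → 40 < 70
Round 3 — Arden, Elm, Hale, Orwell become insolvent.
  Kent: +60+80 → 140 ≥ 50
  Morley: +35+75+35 → 215 ≥ 110
  Pike: +80+90+65 → 275 ≥ 70
Round 4 — Kent, Morley, Pike become insolvent.
  Alder: +55+20 → 95 ≥ 60
Round 5 — Alder becomes insolvent.
No further insolvencies.

Alder, Arden, Dover, Elm, Hale, Jasper, Kent, Larch, Morley, Orwell, Pike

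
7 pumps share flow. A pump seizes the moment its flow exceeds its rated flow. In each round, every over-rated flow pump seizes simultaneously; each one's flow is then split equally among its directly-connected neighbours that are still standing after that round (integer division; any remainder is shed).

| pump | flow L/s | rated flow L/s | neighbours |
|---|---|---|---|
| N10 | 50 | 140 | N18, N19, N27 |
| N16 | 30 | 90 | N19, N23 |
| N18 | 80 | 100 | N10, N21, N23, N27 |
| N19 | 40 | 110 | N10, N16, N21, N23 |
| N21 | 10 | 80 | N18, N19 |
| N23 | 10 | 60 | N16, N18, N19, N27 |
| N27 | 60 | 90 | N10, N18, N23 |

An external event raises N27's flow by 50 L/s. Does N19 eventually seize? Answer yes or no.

Round 1 — N27 at 110 > 90. N27 seizes.
  N27 sheds 110 L/s to N10, N18, N23: 36 each (2 lost).
    N10: 50+36 = 86 ≤ 140
    N18: 80+36 = 116 > 100
    N23: 10+36 = 46 ≤ 60
Round 2 — N18 seizes.
  N18 sheds 116 L/s to N10, N21, N23: 38 each (2 lost).
    N10: 86+38 = 124 ≤ 140
    N21: 10+38 = 48 ≤ 80
    N23: 46+38 = 84 > 60
Round 3 — N23 seizes.
  N23 sheds 84 L/s to N16, N19: 42 each.
    N16: 30+42 = 72 ≤ 90
    N19: 40+42 = 82 ≤ 110
No further seizures.

no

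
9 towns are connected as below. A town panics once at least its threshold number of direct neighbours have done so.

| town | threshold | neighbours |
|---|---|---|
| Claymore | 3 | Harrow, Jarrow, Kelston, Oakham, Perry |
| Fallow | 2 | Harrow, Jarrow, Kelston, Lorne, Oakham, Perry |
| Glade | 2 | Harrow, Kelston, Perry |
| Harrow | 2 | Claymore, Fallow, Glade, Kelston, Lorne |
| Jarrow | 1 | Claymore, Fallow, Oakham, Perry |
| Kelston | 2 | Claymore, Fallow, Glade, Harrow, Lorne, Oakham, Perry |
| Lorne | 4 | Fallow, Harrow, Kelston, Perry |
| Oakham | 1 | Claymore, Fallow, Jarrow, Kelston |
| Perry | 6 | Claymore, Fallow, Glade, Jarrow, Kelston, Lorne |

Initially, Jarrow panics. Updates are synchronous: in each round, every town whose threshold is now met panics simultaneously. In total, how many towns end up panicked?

7

Round 1 — Jarrow panics (initial).
Round 2 — checking thresholds:
  Claymore: 1 of 5 neighbours < 3, not yet.
  Fallow: 1 of 6 neighbours < 2, not yet.
  Oakham: 1 of 4 neighbours ≥ 1, panics.
  Perry: 1 of 6 neighbours < 6, not yet.
Round 3 — checking thresholds:
  Claymore: 2 of 5 neighbours < 3, not yet.
  Fallow: 2 of 6 neighbours ≥ 2, panics.
  Kelston: 1 of 7 neighbours < 2, not yet.
  Perry: 1 of 6 neighbours < 6, not yet.
Round 4 — checking thresholds:
  Claymore: 2 of 5 neighbours < 3, not yet.
  Harrow: 1 of 5 neighbours < 2, not yet.
  Kelston: 2 of 7 neighbours ≥ 2, panics.
  Lorne: 1 of 4 neighbours < 4, not yet.
  Perry: 2 of 6 neighbours < 6, not yet.
Round 5 — checking thresholds:
  Claymore: 3 of 5 neighbours ≥ 3, panics.
  Glade: 1 of 3 neighbours < 2, not yet.
  Harrow: 2 of 5 neighbours ≥ 2, panics.
  Lorne: 2 of 4 neighbours < 4, not yet.
  Perry: 3 of 6 neighbours < 6, not yet.
Round 6 — checking thresholds:
  Glade: 2 of 3 neighbours ≥ 2, panics.
  Lorne: 3 of 4 neighbours < 4, not yet.
  Perry: 4 of 6 neighbours < 6, not yet.
Round 7 — no new panics; cascade stops.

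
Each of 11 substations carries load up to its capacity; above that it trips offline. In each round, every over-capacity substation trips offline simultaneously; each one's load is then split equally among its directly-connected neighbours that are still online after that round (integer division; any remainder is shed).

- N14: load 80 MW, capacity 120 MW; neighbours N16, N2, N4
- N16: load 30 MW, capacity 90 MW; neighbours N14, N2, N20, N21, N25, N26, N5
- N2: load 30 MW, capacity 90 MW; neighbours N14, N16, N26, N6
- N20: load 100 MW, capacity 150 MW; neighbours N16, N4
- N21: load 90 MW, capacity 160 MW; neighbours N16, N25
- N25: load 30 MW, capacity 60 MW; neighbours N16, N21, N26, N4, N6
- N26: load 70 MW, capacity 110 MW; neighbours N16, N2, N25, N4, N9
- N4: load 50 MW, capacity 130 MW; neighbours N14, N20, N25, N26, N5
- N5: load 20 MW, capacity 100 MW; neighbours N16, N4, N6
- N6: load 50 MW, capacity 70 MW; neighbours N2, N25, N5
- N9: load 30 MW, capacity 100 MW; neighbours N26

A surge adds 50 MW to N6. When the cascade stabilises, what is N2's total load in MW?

63

Round 1 — N6 at 100 > 70. N6 trips offline.
  N6 sheds 100 MW to N2, N25, N5: 33 each (1 lost).
    N2: 30+33 = 63 ≤ 90
    N25: 30+33 = 63 > 60
    N5: 20+33 = 53 ≤ 100
Round 2 — N25 trips offline.
  N25 sheds 63 MW to N16, N21, N26, N4: 15 each (3 lost).
    N16: 30+15 = 45 ≤ 90
    N21: 90+15 = 105 ≤ 160
    N26: 70+15 = 85 ≤ 110
    N4: 50+15 = 65 ≤ 130
No further trips.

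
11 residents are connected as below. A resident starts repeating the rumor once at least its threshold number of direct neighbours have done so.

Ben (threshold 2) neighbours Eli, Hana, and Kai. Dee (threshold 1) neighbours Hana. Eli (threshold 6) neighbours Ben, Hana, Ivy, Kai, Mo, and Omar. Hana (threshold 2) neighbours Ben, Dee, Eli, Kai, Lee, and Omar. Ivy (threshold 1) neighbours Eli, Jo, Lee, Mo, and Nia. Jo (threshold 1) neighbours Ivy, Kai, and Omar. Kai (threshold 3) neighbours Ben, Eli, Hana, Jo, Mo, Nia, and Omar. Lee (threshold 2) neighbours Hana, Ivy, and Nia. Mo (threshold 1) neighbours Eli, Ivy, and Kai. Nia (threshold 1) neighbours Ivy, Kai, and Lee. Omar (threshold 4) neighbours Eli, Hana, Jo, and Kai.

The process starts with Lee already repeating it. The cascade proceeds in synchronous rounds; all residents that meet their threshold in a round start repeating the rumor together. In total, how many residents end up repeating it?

9

Round 1 — Lee starts repeating the rumor (initial).
Round 2 — checking thresholds:
  Hana: 1 of 6 neighbours < 2, below threshold.
  Ivy: 1 of 5 neighbours ≥ 1, starts repeating the rumor.
  Nia: 1 of 3 neighbours ≥ 1, starts repeating the rumor.
Round 3 — checking thresholds:
  Eli: 1 of 6 neighbours < 6, below threshold.
  Hana: 1 of 6 neighbours < 2, below threshold.
  Jo: 1 of 3 neighbours ≥ 1, starts repeating the rumor.
  Kai: 1 of 7 neighbours < 3, below threshold.
  Mo: 1 of 3 neighbours ≥ 1, starts repeating the rumor.
Round 4 — checking thresholds:
  Eli: 2 of 6 neighbours < 6, below threshold.
  Hana: 1 of 6 neighbours < 2, below threshold.
  Kai: 3 of 7 neighbours ≥ 3, starts repeating the rumor.
  Omar: 1 of 4 neighbours < 4, below threshold.
Round 5 — checking thresholds:
  Ben: 1 of 3 neighbours < 2, below threshold.
  Eli: 3 of 6 neighbours < 6, below threshold.
  Hana: 2 of 6 neighbours ≥ 2, starts repeating the rumor.
  Omar: 2 of 4 neighbours < 4, below threshold.
Round 6 — checking thresholds:
  Ben: 2 of 3 neighbours ≥ 2, starts repeating the rumor.
  Dee: 1 of 1 neighbours ≥ 1, starts repeating the rumor.
  Eli: 4 of 6 neighbours < 6, below threshold.
  Omar: 3 of 4 neighbours < 4, below threshold.
Round 7 — no new spreads; cascade stops.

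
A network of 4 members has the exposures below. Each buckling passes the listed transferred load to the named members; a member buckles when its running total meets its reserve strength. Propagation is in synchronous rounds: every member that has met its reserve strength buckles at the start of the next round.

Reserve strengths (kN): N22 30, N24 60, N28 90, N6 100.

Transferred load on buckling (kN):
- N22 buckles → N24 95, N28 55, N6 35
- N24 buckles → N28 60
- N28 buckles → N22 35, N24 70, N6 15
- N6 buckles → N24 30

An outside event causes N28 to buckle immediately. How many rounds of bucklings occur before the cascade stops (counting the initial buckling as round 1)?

Round 1 — N28 buckles (initial).
  N22: +35 → 35 ≥ 30
  N24: +70 → 70 ≥ 60
  N6: +15 → 15 < 100
Round 2 — N22, N24 buckle.
  N6: +35 → 50 < 100
No further bucklings.

2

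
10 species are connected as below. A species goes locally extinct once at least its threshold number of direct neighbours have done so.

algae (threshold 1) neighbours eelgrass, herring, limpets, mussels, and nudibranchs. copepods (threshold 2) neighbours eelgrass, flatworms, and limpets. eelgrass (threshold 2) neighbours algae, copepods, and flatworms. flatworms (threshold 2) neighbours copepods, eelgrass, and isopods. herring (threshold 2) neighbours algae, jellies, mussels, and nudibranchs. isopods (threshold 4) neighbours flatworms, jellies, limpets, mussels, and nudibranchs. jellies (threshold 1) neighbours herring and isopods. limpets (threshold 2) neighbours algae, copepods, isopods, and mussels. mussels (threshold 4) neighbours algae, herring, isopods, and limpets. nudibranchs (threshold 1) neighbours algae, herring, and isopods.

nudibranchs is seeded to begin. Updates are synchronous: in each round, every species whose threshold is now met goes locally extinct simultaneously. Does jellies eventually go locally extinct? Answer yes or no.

Round 1 — nudibranchs goes locally extinct (initial).
Round 2 — checking thresholds:
  algae: 1 of 5 neighbours ≥ 1, goes locally extinct.
  herring: 1 of 4 neighbours < 2, below threshold.
  isopods: 1 of 5 neighbours < 4, below threshold.
Round 3 — checking thresholds:
  eelgrass: 1 of 3 neighbours < 2, below threshold.
  herring: 2 of 4 neighbours ≥ 2, goes locally extinct.
  isopods: 1 of 5 neighbours < 4, below threshold.
  limpets: 1 of 4 neighbours < 2, below threshold.
  mussels: 1 of 4 neighbours < 4, below threshold.
Round 4 — checking thresholds:
  eelgrass: 1 of 3 neighbours < 2, below threshold.
  isopods: 1 of 5 neighbours < 4, below threshold.
  jellies: 1 of 2 neighbours ≥ 1, goes locally extinct.
  limpets: 1 of 4 neighbours < 2, below threshold.
  mussels: 2 of 4 neighbours < 4, below threshold.
Round 5 — no new extinctions; cascade stops.

yes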